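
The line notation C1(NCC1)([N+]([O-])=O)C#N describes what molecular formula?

C4H5N3O2

Heavy atoms from the SMILES: 4 C, 3 N, 2 O.
Implicit hydrogens by atom environment:
  2 × C: 2 H each → 4
  2 × C: no H
  1 × N: 1 H
  1 × N: no H
  1 × N (charge +1): no H
  1 × O: no H
  1 × O (charge -1): no H
  Total hydrogens = 5.
Molecular formula: C4H5N3O2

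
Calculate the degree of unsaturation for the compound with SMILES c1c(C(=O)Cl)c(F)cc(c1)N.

Molecular formula from the SMILES: C7H5ClFNO.
DoU = (2C + 2 + N − H − X)/2 = (2·7 + 2 + 1 − 5 − 2)/2 = 10/2 = 5.
(Structurally: 1 ring(s) + 4 π bond(s) = 5.)

5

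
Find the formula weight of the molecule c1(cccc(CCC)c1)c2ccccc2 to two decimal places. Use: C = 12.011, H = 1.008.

Molecular formula: C15H16.
M = 15×12.011 + 16×1.008 = 196.29 g/mol.

196.29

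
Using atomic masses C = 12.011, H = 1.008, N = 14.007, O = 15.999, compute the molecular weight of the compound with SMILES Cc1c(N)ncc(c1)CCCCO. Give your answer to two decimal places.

180.25

Molecular formula: C10H16N2O.
M = 10×12.011 + 16×1.008 + 2×14.007 + 1×15.999 = 180.25 g/mol.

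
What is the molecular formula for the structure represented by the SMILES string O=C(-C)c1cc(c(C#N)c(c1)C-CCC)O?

C13H15NO2

Heavy atoms from the SMILES: 13 C, 1 N, 2 O.
Implicit hydrogens by atom environment:
  4 × C (aromatic): no H
  3 × C: 2 H each → 6
  2 × C: 3 H each → 6
  2 × C (aromatic): 1 H each → 2
  2 × C: no H
  1 × N: no H
  1 × O: 1 H
  1 × O: no H
  Total hydrogens = 15.
Molecular formula: C13H15NO2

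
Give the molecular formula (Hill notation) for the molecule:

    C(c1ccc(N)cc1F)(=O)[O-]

Heavy atoms from the SMILES: 7 C, 1 F, 1 N, 2 O.
Implicit hydrogens by atom environment:
  3 × C (aromatic): 1 H each → 3
  3 × C (aromatic): no H
  1 × C: no H
  1 × F: no H
  1 × N: 2 H
  1 × O: no H
  1 × O (charge -1): no H
  Total hydrogens = 5.
Net charge -1.
Molecular formula: C7H5FNO2-

C7H5FNO2-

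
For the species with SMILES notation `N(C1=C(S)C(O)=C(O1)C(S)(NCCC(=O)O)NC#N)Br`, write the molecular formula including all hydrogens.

C9H11BrN4O4S2

Heavy atoms from the SMILES: 1 Br, 9 C, 4 N, 4 O, 2 S.
Implicit hydrogens by atom environment:
  4 × C (aromatic): no H
  3 × C: no H
  3 × N: 1 H each → 3
  2 × C: 2 H each → 4
  2 × O: 1 H each → 2
  2 × S: 1 H each → 2
  1 × Br: no H
  1 × N: no H
  1 × O (aromatic): no H
  1 × O: no H
  Total hydrogens = 11.
Molecular formula: C9H11BrN4O4S2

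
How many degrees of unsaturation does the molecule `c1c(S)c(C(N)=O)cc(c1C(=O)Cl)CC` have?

6

Molecular formula from the SMILES: C10H10ClNO2S.
DoU = (2C + 2 + N − H − X)/2 = (2·10 + 2 + 1 − 10 − 1)/2 = 12/2 = 6.
(Structurally: 1 ring(s) + 5 π bond(s) = 6.)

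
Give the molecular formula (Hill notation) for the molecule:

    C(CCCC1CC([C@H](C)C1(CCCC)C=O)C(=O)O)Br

Heavy atoms from the SMILES: 1 Br, 16 C, 3 O.
Implicit hydrogens by atom environment:
  8 × C: 2 H each → 16
  4 × C: 1 H each → 4
  2 × C: 3 H each → 6
  2 × C: no H
  2 × O: no H
  1 × Br: no H
  1 × O: 1 H
  Total hydrogens = 27.
Molecular formula: C16H27BrO3

C16H27BrO3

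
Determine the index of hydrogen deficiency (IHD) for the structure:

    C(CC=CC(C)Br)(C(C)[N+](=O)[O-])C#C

Molecular formula from the SMILES: C10H14BrNO2.
DoU = (2C + 2 + N − H − X)/2 = (2·10 + 2 + 1 − 14 − 1)/2 = 8/2 = 4.
(Structurally: 0 ring(s) + 4 π bond(s) = 4.)

4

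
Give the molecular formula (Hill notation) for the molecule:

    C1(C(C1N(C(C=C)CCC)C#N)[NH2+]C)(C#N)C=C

Heavy atoms from the SMILES: 14 C, 4 N.
Implicit hydrogens by atom environment:
  5 × C: 1 H each → 5
  4 × C: 2 H each → 8
  3 × C: no H
  3 × N: no H
  2 × C: 3 H each → 6
  1 × N (charge +1): 2 H
  Total hydrogens = 21.
Net charge +1.
Molecular formula: C14H21N4+

C14H21N4+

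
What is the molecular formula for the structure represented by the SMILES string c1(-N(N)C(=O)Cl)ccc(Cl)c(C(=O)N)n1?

C7H6Cl2N4O2

Heavy atoms from the SMILES: 7 C, 2 Cl, 4 N, 2 O.
Implicit hydrogens by atom environment:
  3 × C (aromatic): no H
  2 × C (aromatic): 1 H each → 2
  2 × C: no H
  2 × Cl: no H
  2 × N: 2 H each → 4
  2 × O: no H
  1 × N (aromatic): no H
  1 × N: no H
  Total hydrogens = 6.
Molecular formula: C7H6Cl2N4O2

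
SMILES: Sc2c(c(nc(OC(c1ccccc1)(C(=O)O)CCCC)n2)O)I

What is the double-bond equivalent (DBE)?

Molecular formula from the SMILES: C16H17IN2O4S.
DoU = (2C + 2 + N − H − X)/2 = (2·16 + 2 + 2 − 17 − 1)/2 = 18/2 = 9.
(Structurally: 2 ring(s) + 7 π bond(s) = 9.)

9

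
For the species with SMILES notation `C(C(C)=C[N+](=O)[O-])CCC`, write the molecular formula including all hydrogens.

C7H13NO2

Heavy atoms from the SMILES: 7 C, 1 N, 2 O.
Implicit hydrogens by atom environment:
  3 × C: 2 H each → 6
  2 × C: 3 H each → 6
  1 × C: 1 H
  1 × C: no H
  1 × N (charge +1): no H
  1 × O: no H
  1 × O (charge -1): no H
  Total hydrogens = 13.
Molecular formula: C7H13NO2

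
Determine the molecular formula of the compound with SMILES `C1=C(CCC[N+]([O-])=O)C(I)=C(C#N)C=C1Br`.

C10H8BrIN2O2

Heavy atoms from the SMILES: 1 Br, 10 C, 1 I, 2 N, 2 O.
Implicit hydrogens by atom environment:
  4 × C (aromatic): no H
  3 × C: 2 H each → 6
  2 × C (aromatic): 1 H each → 2
  1 × Br: no H
  1 × C: no H
  1 × I: no H
  1 × N: no H
  1 × N (charge +1): no H
  1 × O: no H
  1 × O (charge -1): no H
  Total hydrogens = 8.
Molecular formula: C10H8BrIN2O2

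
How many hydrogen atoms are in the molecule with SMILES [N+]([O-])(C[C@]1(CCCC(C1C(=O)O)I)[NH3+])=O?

Hydrogens are implicit in SMILES; fill each atom to its normal valence:
  4 × C: 2 H each → 8
  2 × C: 1 H each → 2
  2 × C: no H
  2 × O: no H
  1 × I: no H
  1 × N (charge +1): 3 H
  1 × N (charge +1): no H
  1 × O: 1 H
  1 × O (charge -1): no H
  Total hydrogens = 14.

14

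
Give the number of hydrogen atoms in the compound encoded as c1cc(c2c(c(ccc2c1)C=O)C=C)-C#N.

Hydrogens are implicit in SMILES; fill each atom to its normal valence:
  5 × C (aromatic): 1 H each → 5
  5 × C (aromatic): no H
  2 × C: 1 H each → 2
  1 × C: 2 H
  1 × C: no H
  1 × N: no H
  1 × O: no H
  Total hydrogens = 9.

9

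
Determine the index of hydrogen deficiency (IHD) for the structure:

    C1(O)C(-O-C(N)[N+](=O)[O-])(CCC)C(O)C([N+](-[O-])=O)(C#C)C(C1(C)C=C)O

6

Molecular formula from the SMILES: C15H23N3O8.
DoU = (2C + 2 + N − H − X)/2 = (2·15 + 2 + 3 − 23 − 0)/2 = 12/2 = 6.
(Structurally: 1 ring(s) + 5 π bond(s) = 6.)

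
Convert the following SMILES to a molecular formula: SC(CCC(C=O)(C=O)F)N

Heavy atoms from the SMILES: 6 C, 1 F, 1 N, 2 O, 1 S.
Implicit hydrogens by atom environment:
  3 × C: 1 H each → 3
  2 × C: 2 H each → 4
  2 × O: no H
  1 × C: no H
  1 × F: no H
  1 × N: 2 H
  1 × S: 1 H
  Total hydrogens = 10.
Molecular formula: C6H10FNO2S

C6H10FNO2S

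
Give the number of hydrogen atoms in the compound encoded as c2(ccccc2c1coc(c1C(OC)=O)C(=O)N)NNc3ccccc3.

Hydrogens are implicit in SMILES; fill each atom to its normal valence:
  10 × C (aromatic): 1 H each → 10
  6 × C (aromatic): no H
  3 × O: no H
  2 × C: no H
  2 × N: 1 H each → 2
  1 × C: 3 H
  1 × N: 2 H
  1 × O (aromatic): no H
  Total hydrogens = 17.

17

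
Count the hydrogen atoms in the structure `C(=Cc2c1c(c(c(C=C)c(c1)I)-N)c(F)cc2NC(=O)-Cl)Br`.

Hydrogens are implicit in SMILES; fill each atom to its normal valence:
  8 × C (aromatic): no H
  3 × C: 1 H each → 3
  2 × C (aromatic): 1 H each → 2
  1 × Br: no H
  1 × C: 2 H
  1 × C: no H
  1 × Cl: no H
  1 × F: no H
  1 × I: no H
  1 × N: 2 H
  1 × N: 1 H
  1 × O: no H
  Total hydrogens = 10.

10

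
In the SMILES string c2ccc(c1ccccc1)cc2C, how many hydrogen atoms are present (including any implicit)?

12

Hydrogens are implicit in SMILES; fill each atom to its normal valence:
  9 × C (aromatic): 1 H each → 9
  3 × C (aromatic): no H
  1 × C: 3 H
  Total hydrogens = 12.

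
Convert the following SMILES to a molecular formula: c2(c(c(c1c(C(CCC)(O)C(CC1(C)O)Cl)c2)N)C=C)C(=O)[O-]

Heavy atoms from the SMILES: 17 C, 1 Cl, 1 N, 4 O.
Implicit hydrogens by atom environment:
  5 × C (aromatic): no H
  4 × C: 2 H each → 8
  3 × C: no H
  2 × C: 3 H each → 6
  2 × C: 1 H each → 2
  2 × O: 1 H each → 2
  1 × C (aromatic): 1 H
  1 × Cl: no H
  1 × N: 2 H
  1 × O: no H
  1 × O (charge -1): no H
  Total hydrogens = 21.
Net charge -1.
Molecular formula: C17H21ClNO4-

C17H21ClNO4-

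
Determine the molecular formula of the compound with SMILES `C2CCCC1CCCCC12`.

Heavy atoms from the SMILES: 10 C.
Implicit hydrogens by atom environment:
  8 × C: 2 H each → 16
  2 × C: 1 H each → 2
  Total hydrogens = 18.
Molecular formula: C10H18

C10H18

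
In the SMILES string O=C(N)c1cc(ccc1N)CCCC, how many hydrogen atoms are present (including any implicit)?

16

Hydrogens are implicit in SMILES; fill each atom to its normal valence:
  3 × C: 2 H each → 6
  3 × C (aromatic): 1 H each → 3
  3 × C (aromatic): no H
  2 × N: 2 H each → 4
  1 × C: 3 H
  1 × C: no H
  1 × O: no H
  Total hydrogens = 16.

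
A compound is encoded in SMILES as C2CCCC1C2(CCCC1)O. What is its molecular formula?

Heavy atoms from the SMILES: 10 C, 1 O.
Implicit hydrogens by atom environment:
  8 × C: 2 H each → 16
  1 × C: 1 H
  1 × C: no H
  1 × O: 1 H
  Total hydrogens = 18.
Molecular formula: C10H18O

C10H18O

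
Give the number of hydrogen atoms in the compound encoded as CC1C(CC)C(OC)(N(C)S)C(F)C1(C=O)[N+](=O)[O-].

Hydrogens are implicit in SMILES; fill each atom to its normal valence:
  4 × C: 3 H each → 12
  4 × C: 1 H each → 4
  3 × O: no H
  2 × C: no H
  1 × C: 2 H
  1 × F: no H
  1 × N: no H
  1 × N (charge +1): no H
  1 × O (charge -1): no H
  1 × S: 1 H
  Total hydrogens = 19.

19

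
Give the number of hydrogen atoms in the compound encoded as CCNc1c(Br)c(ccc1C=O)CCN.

Hydrogens are implicit in SMILES; fill each atom to its normal valence:
  4 × C (aromatic): no H
  3 × C: 2 H each → 6
  2 × C (aromatic): 1 H each → 2
  1 × Br: no H
  1 × C: 3 H
  1 × C: 1 H
  1 × N: 2 H
  1 × N: 1 H
  1 × O: no H
  Total hydrogens = 15.

15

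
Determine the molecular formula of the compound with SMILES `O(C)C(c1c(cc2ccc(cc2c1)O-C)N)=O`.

C13H13NO3

Heavy atoms from the SMILES: 13 C, 1 N, 3 O.
Implicit hydrogens by atom environment:
  5 × C (aromatic): 1 H each → 5
  5 × C (aromatic): no H
  3 × O: no H
  2 × C: 3 H each → 6
  1 × C: no H
  1 × N: 2 H
  Total hydrogens = 13.
Molecular formula: C13H13NO3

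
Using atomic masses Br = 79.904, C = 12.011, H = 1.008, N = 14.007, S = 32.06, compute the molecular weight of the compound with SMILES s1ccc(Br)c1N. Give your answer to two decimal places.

Molecular formula: C4H4BrNS.
M = 1×79.904 + 4×12.011 + 4×1.008 + 1×14.007 + 1×32.06 = 178.05 g/mol.

178.05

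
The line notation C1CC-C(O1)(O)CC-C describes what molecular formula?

C7H14O2

Heavy atoms from the SMILES: 7 C, 2 O.
Implicit hydrogens by atom environment:
  5 × C: 2 H each → 10
  1 × C: 3 H
  1 × C: no H
  1 × O: 1 H
  1 × O: no H
  Total hydrogens = 14.
Molecular formula: C7H14O2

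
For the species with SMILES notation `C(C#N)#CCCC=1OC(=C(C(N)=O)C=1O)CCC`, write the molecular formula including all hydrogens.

C13H14N2O3

Heavy atoms from the SMILES: 13 C, 2 N, 3 O.
Implicit hydrogens by atom environment:
  4 × C: 2 H each → 8
  4 × C (aromatic): no H
  4 × C: no H
  1 × C: 3 H
  1 × N: 2 H
  1 × N: no H
  1 × O: 1 H
  1 × O (aromatic): no H
  1 × O: no H
  Total hydrogens = 14.
Molecular formula: C13H14N2O3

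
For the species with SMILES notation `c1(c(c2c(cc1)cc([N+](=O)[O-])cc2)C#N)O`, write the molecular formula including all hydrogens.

C11H6N2O3

Heavy atoms from the SMILES: 11 C, 2 N, 3 O.
Implicit hydrogens by atom environment:
  5 × C (aromatic): 1 H each → 5
  5 × C (aromatic): no H
  1 × C: no H
  1 × N: no H
  1 × N (charge +1): no H
  1 × O: 1 H
  1 × O: no H
  1 × O (charge -1): no H
  Total hydrogens = 6.
Molecular formula: C11H6N2O3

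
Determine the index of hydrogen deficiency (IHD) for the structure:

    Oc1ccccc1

Molecular formula from the SMILES: C6H6O.
DoU = (2C + 2 + N − H − X)/2 = (2·6 + 2 + 0 − 6 − 0)/2 = 8/2 = 4.
(Structurally: 1 ring(s) + 3 π bond(s) = 4.)

4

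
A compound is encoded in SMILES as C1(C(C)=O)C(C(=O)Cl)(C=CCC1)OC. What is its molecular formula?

Heavy atoms from the SMILES: 10 C, 1 Cl, 3 O.
Implicit hydrogens by atom environment:
  3 × C: 1 H each → 3
  3 × C: no H
  3 × O: no H
  2 × C: 3 H each → 6
  2 × C: 2 H each → 4
  1 × Cl: no H
  Total hydrogens = 13.
Molecular formula: C10H13ClO3

C10H13ClO3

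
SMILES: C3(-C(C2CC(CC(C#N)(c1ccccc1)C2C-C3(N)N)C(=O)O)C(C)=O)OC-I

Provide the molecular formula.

Heavy atoms from the SMILES: 21 C, 1 I, 3 N, 4 O.
Implicit hydrogens by atom environment:
  5 × C: 1 H each → 5
  5 × C (aromatic): 1 H each → 5
  5 × C: no H
  4 × C: 2 H each → 8
  3 × O: no H
  2 × N: 2 H each → 4
  1 × C: 3 H
  1 × C (aromatic): no H
  1 × I: no H
  1 × N: no H
  1 × O: 1 H
  Total hydrogens = 26.
Molecular formula: C21H26IN3O4

C21H26IN3O4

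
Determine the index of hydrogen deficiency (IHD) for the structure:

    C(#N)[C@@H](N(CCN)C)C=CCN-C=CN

4

Molecular formula from the SMILES: C10H19N5.
DoU = (2C + 2 + N − H − X)/2 = (2·10 + 2 + 5 − 19 − 0)/2 = 8/2 = 4.
(Structurally: 0 ring(s) + 4 π bond(s) = 4.)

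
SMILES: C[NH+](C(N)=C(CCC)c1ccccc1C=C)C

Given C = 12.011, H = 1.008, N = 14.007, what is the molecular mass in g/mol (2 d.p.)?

231.36

Molecular formula: C15H23N2+.
M = 15×12.011 + 23×1.008 + 2×14.007 = 231.36 g/mol.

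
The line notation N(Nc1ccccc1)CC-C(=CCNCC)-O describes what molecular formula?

Heavy atoms from the SMILES: 13 C, 3 N, 1 O.
Implicit hydrogens by atom environment:
  5 × C (aromatic): 1 H each → 5
  4 × C: 2 H each → 8
  3 × N: 1 H each → 3
  1 × C: 3 H
  1 × C: 1 H
  1 × C: no H
  1 × C (aromatic): no H
  1 × O: 1 H
  Total hydrogens = 21.
Molecular formula: C13H21N3O

C13H21N3O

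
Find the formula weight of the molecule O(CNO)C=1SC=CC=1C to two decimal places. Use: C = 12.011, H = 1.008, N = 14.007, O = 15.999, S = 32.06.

159.20

Molecular formula: C6H9NO2S.
M = 6×12.011 + 9×1.008 + 1×14.007 + 2×15.999 + 1×32.06 = 159.20 g/mol.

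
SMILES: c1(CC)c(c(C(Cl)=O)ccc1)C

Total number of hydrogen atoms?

Hydrogens are implicit in SMILES; fill each atom to its normal valence:
  3 × C (aromatic): 1 H each → 3
  3 × C (aromatic): no H
  2 × C: 3 H each → 6
  1 × C: 2 H
  1 × C: no H
  1 × Cl: no H
  1 × O: no H
  Total hydrogens = 11.

11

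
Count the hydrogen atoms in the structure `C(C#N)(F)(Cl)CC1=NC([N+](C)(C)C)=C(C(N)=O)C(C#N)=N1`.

Hydrogens are implicit in SMILES; fill each atom to its normal valence:
  4 × C (aromatic): no H
  4 × C: no H
  3 × C: 3 H each → 9
  2 × N (aromatic): no H
  2 × N: no H
  1 × C: 2 H
  1 × Cl: no H
  1 × F: no H
  1 × N: 2 H
  1 × N (charge +1): no H
  1 × O: no H
  Total hydrogens = 13.

13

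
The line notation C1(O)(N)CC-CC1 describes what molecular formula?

C5H11NO

Heavy atoms from the SMILES: 5 C, 1 N, 1 O.
Implicit hydrogens by atom environment:
  4 × C: 2 H each → 8
  1 × C: no H
  1 × N: 2 H
  1 × O: 1 H
  Total hydrogens = 11.
Molecular formula: C5H11NO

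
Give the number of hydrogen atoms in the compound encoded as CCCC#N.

Hydrogens are implicit in SMILES; fill each atom to its normal valence:
  2 × C: 2 H each → 4
  1 × C: 3 H
  1 × C: no H
  1 × N: no H
  Total hydrogens = 7.

7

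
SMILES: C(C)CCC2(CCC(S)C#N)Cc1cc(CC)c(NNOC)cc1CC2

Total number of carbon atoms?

The symbol for carbon appears 21 times in the SMILES. Lowercase c denotes aromatic carbon and counts toward C.

21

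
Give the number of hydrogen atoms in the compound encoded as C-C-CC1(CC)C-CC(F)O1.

17

Hydrogens are implicit in SMILES; fill each atom to its normal valence:
  5 × C: 2 H each → 10
  2 × C: 3 H each → 6
  1 × C: 1 H
  1 × C: no H
  1 × F: no H
  1 × O: no H
  Total hydrogens = 17.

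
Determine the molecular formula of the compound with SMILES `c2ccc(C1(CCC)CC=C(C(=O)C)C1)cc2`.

C16H20O

Heavy atoms from the SMILES: 16 C, 1 O.
Implicit hydrogens by atom environment:
  5 × C (aromatic): 1 H each → 5
  4 × C: 2 H each → 8
  3 × C: no H
  2 × C: 3 H each → 6
  1 × C: 1 H
  1 × C (aromatic): no H
  1 × O: no H
  Total hydrogens = 20.
Molecular formula: C16H20O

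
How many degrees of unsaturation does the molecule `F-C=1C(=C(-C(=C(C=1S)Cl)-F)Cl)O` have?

4

Molecular formula from the SMILES: C6H2Cl2F2OS.
DoU = (2C + 2 + N − H − X)/2 = (2·6 + 2 + 0 − 2 − 4)/2 = 8/2 = 4.
(Structurally: 1 ring(s) + 3 π bond(s) = 4.)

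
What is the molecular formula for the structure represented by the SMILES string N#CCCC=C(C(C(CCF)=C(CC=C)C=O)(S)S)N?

Heavy atoms from the SMILES: 14 C, 1 F, 2 N, 1 O, 2 S.
Implicit hydrogens by atom environment:
  6 × C: 2 H each → 12
  5 × C: no H
  3 × C: 1 H each → 3
  2 × S: 1 H each → 2
  1 × F: no H
  1 × N: 2 H
  1 × N: no H
  1 × O: no H
  Total hydrogens = 19.
Molecular formula: C14H19FN2OS2

C14H19FN2OS2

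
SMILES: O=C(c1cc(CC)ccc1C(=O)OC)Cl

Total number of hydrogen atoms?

11

Hydrogens are implicit in SMILES; fill each atom to its normal valence:
  3 × C (aromatic): 1 H each → 3
  3 × C (aromatic): no H
  3 × O: no H
  2 × C: 3 H each → 6
  2 × C: no H
  1 × C: 2 H
  1 × Cl: no H
  Total hydrogens = 11.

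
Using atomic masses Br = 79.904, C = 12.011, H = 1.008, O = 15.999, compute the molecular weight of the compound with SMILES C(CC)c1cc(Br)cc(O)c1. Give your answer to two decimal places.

215.09

Molecular formula: C9H11BrO.
M = 1×79.904 + 9×12.011 + 11×1.008 + 1×15.999 = 215.09 g/mol.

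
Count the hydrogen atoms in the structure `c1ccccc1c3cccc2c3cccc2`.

12

Hydrogens are implicit in SMILES; fill each atom to its normal valence:
  12 × C (aromatic): 1 H each → 12
  4 × C (aromatic): no H
  Total hydrogens = 12.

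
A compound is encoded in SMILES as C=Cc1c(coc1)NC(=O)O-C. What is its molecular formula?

Heavy atoms from the SMILES: 8 C, 1 N, 3 O.
Implicit hydrogens by atom environment:
  2 × C (aromatic): 1 H each → 2
  2 × C (aromatic): no H
  2 × O: no H
  1 × C: 3 H
  1 × C: 2 H
  1 × C: 1 H
  1 × C: no H
  1 × N: 1 H
  1 × O (aromatic): no H
  Total hydrogens = 9.
Molecular formula: C8H9NO3

C8H9NO3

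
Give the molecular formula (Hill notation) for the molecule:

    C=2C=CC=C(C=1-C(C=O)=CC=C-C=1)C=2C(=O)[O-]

C14H9O3-

Heavy atoms from the SMILES: 14 C, 3 O.
Implicit hydrogens by atom environment:
  8 × C (aromatic): 1 H each → 8
  4 × C (aromatic): no H
  2 × O: no H
  1 × C: 1 H
  1 × C: no H
  1 × O (charge -1): no H
  Total hydrogens = 9.
Net charge -1.
Molecular formula: C14H9O3-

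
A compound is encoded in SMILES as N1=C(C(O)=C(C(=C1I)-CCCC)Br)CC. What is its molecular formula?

Heavy atoms from the SMILES: 1 Br, 11 C, 1 I, 1 N, 1 O.
Implicit hydrogens by atom environment:
  5 × C (aromatic): no H
  4 × C: 2 H each → 8
  2 × C: 3 H each → 6
  1 × Br: no H
  1 × I: no H
  1 × N (aromatic): no H
  1 × O: 1 H
  Total hydrogens = 15.
Molecular formula: C11H15BrINO

C11H15BrINO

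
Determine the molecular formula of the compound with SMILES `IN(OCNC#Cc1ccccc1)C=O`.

C10H9IN2O2

Heavy atoms from the SMILES: 10 C, 1 I, 2 N, 2 O.
Implicit hydrogens by atom environment:
  5 × C (aromatic): 1 H each → 5
  2 × C: no H
  2 × O: no H
  1 × C: 2 H
  1 × C: 1 H
  1 × C (aromatic): no H
  1 × I: no H
  1 × N: 1 H
  1 × N: no H
  Total hydrogens = 9.
Molecular formula: C10H9IN2O2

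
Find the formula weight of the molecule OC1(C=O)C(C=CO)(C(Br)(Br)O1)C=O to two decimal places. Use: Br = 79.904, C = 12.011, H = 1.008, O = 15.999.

Molecular formula: C7H6Br2O5.
M = 2×79.904 + 7×12.011 + 6×1.008 + 5×15.999 = 329.93 g/mol.

329.93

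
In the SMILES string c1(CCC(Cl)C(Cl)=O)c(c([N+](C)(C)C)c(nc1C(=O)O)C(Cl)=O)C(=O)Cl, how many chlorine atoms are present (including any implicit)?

The symbol for chlorine appears 4 times in the SMILES.

4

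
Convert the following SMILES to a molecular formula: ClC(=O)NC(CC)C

Heavy atoms from the SMILES: 5 C, 1 Cl, 1 N, 1 O.
Implicit hydrogens by atom environment:
  2 × C: 3 H each → 6
  1 × C: 2 H
  1 × C: 1 H
  1 × C: no H
  1 × Cl: no H
  1 × N: 1 H
  1 × O: no H
  Total hydrogens = 10.
Molecular formula: C5H10ClNO

C5H10ClNO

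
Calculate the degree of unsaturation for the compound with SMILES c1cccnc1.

Molecular formula from the SMILES: C5H5N.
DoU = (2C + 2 + N − H − X)/2 = (2·5 + 2 + 1 − 5 − 0)/2 = 8/2 = 4.
(Structurally: 1 ring(s) + 3 π bond(s) = 4.)

4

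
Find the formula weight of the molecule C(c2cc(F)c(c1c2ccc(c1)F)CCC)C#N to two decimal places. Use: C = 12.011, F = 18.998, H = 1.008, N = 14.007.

Molecular formula: C15H13F2N.
M = 15×12.011 + 2×18.998 + 13×1.008 + 1×14.007 = 245.27 g/mol.

245.27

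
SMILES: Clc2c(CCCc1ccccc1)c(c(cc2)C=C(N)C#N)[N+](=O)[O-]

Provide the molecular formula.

Heavy atoms from the SMILES: 18 C, 1 Cl, 3 N, 2 O.
Implicit hydrogens by atom environment:
  7 × C (aromatic): 1 H each → 7
  5 × C (aromatic): no H
  3 × C: 2 H each → 6
  2 × C: no H
  1 × C: 1 H
  1 × Cl: no H
  1 × N: 2 H
  1 × N (charge +1): no H
  1 × N: no H
  1 × O: no H
  1 × O (charge -1): no H
  Total hydrogens = 16.
Molecular formula: C18H16ClN3O2

C18H16ClN3O2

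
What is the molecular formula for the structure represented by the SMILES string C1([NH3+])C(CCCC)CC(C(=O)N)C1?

Heavy atoms from the SMILES: 10 C, 2 N, 1 O.
Implicit hydrogens by atom environment:
  5 × C: 2 H each → 10
  3 × C: 1 H each → 3
  1 × C: 3 H
  1 × C: no H
  1 × N (charge +1): 3 H
  1 × N: 2 H
  1 × O: no H
  Total hydrogens = 21.
Net charge +1.
Molecular formula: C10H21N2O+

C10H21N2O+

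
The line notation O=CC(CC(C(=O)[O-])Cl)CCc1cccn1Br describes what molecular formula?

Heavy atoms from the SMILES: 1 Br, 11 C, 1 Cl, 1 N, 3 O.
Implicit hydrogens by atom environment:
  3 × C: 2 H each → 6
  3 × C (aromatic): 1 H each → 3
  3 × C: 1 H each → 3
  2 × O: no H
  1 × Br: no H
  1 × C (aromatic): no H
  1 × C: no H
  1 × Cl: no H
  1 × N (aromatic): no H
  1 × O (charge -1): no H
  Total hydrogens = 12.
Net charge -1.
Molecular formula: C11H12BrClNO3-

C11H12BrClNO3-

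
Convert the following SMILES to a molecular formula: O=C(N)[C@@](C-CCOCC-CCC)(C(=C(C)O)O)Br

C13H24BrNO4

Heavy atoms from the SMILES: 1 Br, 13 C, 1 N, 4 O.
Implicit hydrogens by atom environment:
  7 × C: 2 H each → 14
  4 × C: no H
  2 × C: 3 H each → 6
  2 × O: 1 H each → 2
  2 × O: no H
  1 × Br: no H
  1 × N: 2 H
  Total hydrogens = 24.
Molecular formula: C13H24BrNO4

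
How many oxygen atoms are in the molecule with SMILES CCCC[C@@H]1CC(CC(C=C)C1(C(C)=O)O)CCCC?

The symbol for oxygen appears 2 times in the SMILES.

2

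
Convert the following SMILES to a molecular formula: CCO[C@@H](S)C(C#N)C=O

C6H9NO2S

Heavy atoms from the SMILES: 6 C, 1 N, 2 O, 1 S.
Implicit hydrogens by atom environment:
  3 × C: 1 H each → 3
  2 × O: no H
  1 × C: 3 H
  1 × C: 2 H
  1 × C: no H
  1 × N: no H
  1 × S: 1 H
  Total hydrogens = 9.
Molecular formula: C6H9NO2S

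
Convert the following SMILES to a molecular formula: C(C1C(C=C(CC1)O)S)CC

Heavy atoms from the SMILES: 9 C, 1 O, 1 S.
Implicit hydrogens by atom environment:
  4 × C: 2 H each → 8
  3 × C: 1 H each → 3
  1 × C: 3 H
  1 × C: no H
  1 × O: 1 H
  1 × S: 1 H
  Total hydrogens = 16.
Molecular formula: C9H16OS

C9H16OS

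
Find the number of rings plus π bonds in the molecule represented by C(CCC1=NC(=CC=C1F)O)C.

Molecular formula from the SMILES: C9H12FNO.
DoU = (2C + 2 + N − H − X)/2 = (2·9 + 2 + 1 − 12 − 1)/2 = 8/2 = 4.
(Structurally: 1 ring(s) + 3 π bond(s) = 4.)

4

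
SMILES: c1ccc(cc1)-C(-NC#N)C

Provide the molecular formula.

C9H10N2

Heavy atoms from the SMILES: 9 C, 2 N.
Implicit hydrogens by atom environment:
  5 × C (aromatic): 1 H each → 5
  1 × C: 3 H
  1 × C: 1 H
  1 × C (aromatic): no H
  1 × C: no H
  1 × N: 1 H
  1 × N: no H
  Total hydrogens = 10.
Molecular formula: C9H10N2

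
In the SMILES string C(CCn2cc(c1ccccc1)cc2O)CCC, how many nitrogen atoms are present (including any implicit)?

The symbol for nitrogen appears 1 time in the SMILES.

1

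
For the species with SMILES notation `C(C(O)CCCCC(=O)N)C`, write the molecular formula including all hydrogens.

C8H17NO2

Heavy atoms from the SMILES: 8 C, 1 N, 2 O.
Implicit hydrogens by atom environment:
  5 × C: 2 H each → 10
  1 × C: 3 H
  1 × C: 1 H
  1 × C: no H
  1 × N: 2 H
  1 × O: 1 H
  1 × O: no H
  Total hydrogens = 17.
Molecular formula: C8H17NO2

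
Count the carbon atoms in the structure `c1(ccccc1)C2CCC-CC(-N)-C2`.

The symbol for carbon appears 13 times in the SMILES. Lowercase c denotes aromatic carbon and counts toward C.

13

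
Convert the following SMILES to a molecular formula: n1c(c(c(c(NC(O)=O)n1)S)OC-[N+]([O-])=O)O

Heavy atoms from the SMILES: 6 C, 4 N, 6 O, 1 S.
Implicit hydrogens by atom environment:
  4 × C (aromatic): no H
  3 × O: no H
  2 × N (aromatic): no H
  2 × O: 1 H each → 2
  1 × C: 2 H
  1 × C: no H
  1 × N: 1 H
  1 × N (charge +1): no H
  1 × O (charge -1): no H
  1 × S: 1 H
  Total hydrogens = 6.
Molecular formula: C6H6N4O6S

C6H6N4O6S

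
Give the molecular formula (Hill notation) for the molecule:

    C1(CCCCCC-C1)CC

C10H20

Heavy atoms from the SMILES: 10 C.
Implicit hydrogens by atom environment:
  8 × C: 2 H each → 16
  1 × C: 3 H
  1 × C: 1 H
  Total hydrogens = 20.
Molecular formula: C10H20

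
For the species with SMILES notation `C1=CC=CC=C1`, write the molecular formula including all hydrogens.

Heavy atoms from the SMILES: 6 C.
Implicit hydrogens by atom environment:
  6 × C (aromatic): 1 H each → 6
  Total hydrogens = 6.
Molecular formula: C6H6

C6H6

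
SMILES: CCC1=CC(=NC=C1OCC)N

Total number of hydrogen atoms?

14

Hydrogens are implicit in SMILES; fill each atom to its normal valence:
  3 × C (aromatic): no H
  2 × C: 3 H each → 6
  2 × C: 2 H each → 4
  2 × C (aromatic): 1 H each → 2
  1 × N: 2 H
  1 × N (aromatic): no H
  1 × O: no H
  Total hydrogens = 14.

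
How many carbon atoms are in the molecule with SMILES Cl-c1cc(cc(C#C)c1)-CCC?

11

The symbol for carbon appears 11 times in the SMILES. Lowercase c denotes aromatic carbon and counts toward C.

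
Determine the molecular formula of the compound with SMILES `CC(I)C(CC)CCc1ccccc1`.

Heavy atoms from the SMILES: 13 C, 1 I.
Implicit hydrogens by atom environment:
  5 × C (aromatic): 1 H each → 5
  3 × C: 2 H each → 6
  2 × C: 3 H each → 6
  2 × C: 1 H each → 2
  1 × C (aromatic): no H
  1 × I: no H
  Total hydrogens = 19.
Molecular formula: C13H19I

C13H19I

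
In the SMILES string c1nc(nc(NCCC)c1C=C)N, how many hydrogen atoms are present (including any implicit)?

14

Hydrogens are implicit in SMILES; fill each atom to its normal valence:
  3 × C: 2 H each → 6
  3 × C (aromatic): no H
  2 × N (aromatic): no H
  1 × C: 3 H
  1 × C (aromatic): 1 H
  1 × C: 1 H
  1 × N: 2 H
  1 × N: 1 H
  Total hydrogens = 14.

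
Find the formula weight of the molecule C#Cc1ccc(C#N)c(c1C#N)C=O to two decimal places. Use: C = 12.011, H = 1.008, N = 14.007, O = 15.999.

180.17

Molecular formula: C11H4N2O.
M = 11×12.011 + 4×1.008 + 2×14.007 + 1×15.999 = 180.17 g/mol.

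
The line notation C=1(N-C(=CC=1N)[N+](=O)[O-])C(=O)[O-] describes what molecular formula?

Heavy atoms from the SMILES: 5 C, 3 N, 4 O.
Implicit hydrogens by atom environment:
  3 × C (aromatic): no H
  2 × O: no H
  2 × O (charge -1): no H
  1 × C (aromatic): 1 H
  1 × C: no H
  1 × N: 2 H
  1 × N (aromatic): 1 H
  1 × N (charge +1): no H
  Total hydrogens = 4.
Net charge -1.
Molecular formula: C5H4N3O4-

C5H4N3O4-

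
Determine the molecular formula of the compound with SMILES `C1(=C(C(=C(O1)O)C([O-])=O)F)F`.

C5HF2O4-

Heavy atoms from the SMILES: 5 C, 2 F, 4 O.
Implicit hydrogens by atom environment:
  4 × C (aromatic): no H
  2 × F: no H
  1 × C: no H
  1 × O: 1 H
  1 × O (aromatic): no H
  1 × O: no H
  1 × O (charge -1): no H
  Total hydrogens = 1.
Net charge -1.
Molecular formula: C5HF2O4-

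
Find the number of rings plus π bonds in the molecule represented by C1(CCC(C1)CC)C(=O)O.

2

Molecular formula from the SMILES: C8H14O2.
DoU = (2C + 2 + N − H − X)/2 = (2·8 + 2 + 0 − 14 − 0)/2 = 4/2 = 2.
(Structurally: 1 ring(s) + 1 π bond(s) = 2.)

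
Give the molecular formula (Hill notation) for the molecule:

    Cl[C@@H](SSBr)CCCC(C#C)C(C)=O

C9H12BrClOS2

Heavy atoms from the SMILES: 1 Br, 9 C, 1 Cl, 1 O, 2 S.
Implicit hydrogens by atom environment:
  3 × C: 2 H each → 6
  3 × C: 1 H each → 3
  2 × C: no H
  2 × S: no H
  1 × Br: no H
  1 × C: 3 H
  1 × Cl: no H
  1 × O: no H
  Total hydrogens = 12.
Molecular formula: C9H12BrClOS2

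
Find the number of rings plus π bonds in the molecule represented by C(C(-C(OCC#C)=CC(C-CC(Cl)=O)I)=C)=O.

Molecular formula from the SMILES: C12H12ClIO3.
DoU = (2C + 2 + N − H − X)/2 = (2·12 + 2 + 0 − 12 − 2)/2 = 12/2 = 6.
(Structurally: 0 ring(s) + 6 π bond(s) = 6.)

6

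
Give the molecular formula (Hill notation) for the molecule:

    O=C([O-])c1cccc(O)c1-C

Heavy atoms from the SMILES: 8 C, 3 O.
Implicit hydrogens by atom environment:
  3 × C (aromatic): 1 H each → 3
  3 × C (aromatic): no H
  1 × C: 3 H
  1 × C: no H
  1 × O: 1 H
  1 × O: no H
  1 × O (charge -1): no H
  Total hydrogens = 7.
Net charge -1.
Molecular formula: C8H7O3-

C8H7O3-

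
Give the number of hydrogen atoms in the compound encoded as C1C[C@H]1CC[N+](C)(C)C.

Hydrogens are implicit in SMILES; fill each atom to its normal valence:
  4 × C: 2 H each → 8
  3 × C: 3 H each → 9
  1 × C: 1 H
  1 × N (charge +1): no H
  Total hydrogens = 18.

18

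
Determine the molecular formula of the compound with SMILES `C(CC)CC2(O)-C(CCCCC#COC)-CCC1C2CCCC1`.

C21H36O2

Heavy atoms from the SMILES: 21 C, 2 O.
Implicit hydrogens by atom environment:
  13 × C: 2 H each → 26
  3 × C: 1 H each → 3
  3 × C: no H
  2 × C: 3 H each → 6
  1 × O: 1 H
  1 × O: no H
  Total hydrogens = 36.
Molecular formula: C21H36O2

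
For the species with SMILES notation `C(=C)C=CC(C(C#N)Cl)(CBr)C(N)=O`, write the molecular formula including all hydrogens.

Heavy atoms from the SMILES: 1 Br, 9 C, 1 Cl, 2 N, 1 O.
Implicit hydrogens by atom environment:
  4 × C: 1 H each → 4
  3 × C: no H
  2 × C: 2 H each → 4
  1 × Br: no H
  1 × Cl: no H
  1 × N: 2 H
  1 × N: no H
  1 × O: no H
  Total hydrogens = 10.
Molecular formula: C9H10BrClN2O

C9H10BrClN2O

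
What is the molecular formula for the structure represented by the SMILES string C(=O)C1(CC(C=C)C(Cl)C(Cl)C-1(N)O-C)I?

C10H14Cl2INO2

Heavy atoms from the SMILES: 10 C, 2 Cl, 1 I, 1 N, 2 O.
Implicit hydrogens by atom environment:
  5 × C: 1 H each → 5
  2 × C: 2 H each → 4
  2 × C: no H
  2 × Cl: no H
  2 × O: no H
  1 × C: 3 H
  1 × I: no H
  1 × N: 2 H
  Total hydrogens = 14.
Molecular formula: C10H14Cl2INO2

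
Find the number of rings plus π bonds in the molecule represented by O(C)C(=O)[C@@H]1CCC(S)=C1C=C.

4

Molecular formula from the SMILES: C9H12O2S.
DoU = (2C + 2 + N − H − X)/2 = (2·9 + 2 + 0 − 12 − 0)/2 = 8/2 = 4.
(Structurally: 1 ring(s) + 3 π bond(s) = 4.)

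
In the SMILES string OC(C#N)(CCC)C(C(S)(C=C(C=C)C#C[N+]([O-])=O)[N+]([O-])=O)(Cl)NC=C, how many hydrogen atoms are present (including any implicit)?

Hydrogens are implicit in SMILES; fill each atom to its normal valence:
  7 × C: no H
  4 × C: 2 H each → 8
  3 × C: 1 H each → 3
  2 × N (charge +1): no H
  2 × O: no H
  2 × O (charge -1): no H
  1 × C: 3 H
  1 × Cl: no H
  1 × N: 1 H
  1 × N: no H
  1 × O: 1 H
  1 × S: 1 H
  Total hydrogens = 17.

17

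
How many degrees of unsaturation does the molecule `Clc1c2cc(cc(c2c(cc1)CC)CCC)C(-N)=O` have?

8

Molecular formula from the SMILES: C16H18ClNO.
DoU = (2C + 2 + N − H − X)/2 = (2·16 + 2 + 1 − 18 − 1)/2 = 16/2 = 8.
(Structurally: 2 ring(s) + 6 π bond(s) = 8.)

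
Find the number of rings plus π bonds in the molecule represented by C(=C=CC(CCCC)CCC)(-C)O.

Molecular formula from the SMILES: C12H22O.
DoU = (2C + 2 + N − H − X)/2 = (2·12 + 2 + 0 − 22 − 0)/2 = 4/2 = 2.
(Structurally: 0 ring(s) + 2 π bond(s) = 2.)

2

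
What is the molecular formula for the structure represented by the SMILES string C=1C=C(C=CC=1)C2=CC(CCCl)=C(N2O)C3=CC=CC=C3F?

C18H15ClFNO

Heavy atoms from the SMILES: 18 C, 1 Cl, 1 F, 1 N, 1 O.
Implicit hydrogens by atom environment:
  10 × C (aromatic): 1 H each → 10
  6 × C (aromatic): no H
  2 × C: 2 H each → 4
  1 × Cl: no H
  1 × F: no H
  1 × N (aromatic): no H
  1 × O: 1 H
  Total hydrogens = 15.
Molecular formula: C18H15ClFNO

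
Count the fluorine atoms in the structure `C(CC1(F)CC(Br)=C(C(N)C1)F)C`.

2

The symbol for fluorine appears 2 times in the SMILES.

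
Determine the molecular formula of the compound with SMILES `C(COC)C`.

C4H10O

Heavy atoms from the SMILES: 4 C, 1 O.
Implicit hydrogens by atom environment:
  2 × C: 3 H each → 6
  2 × C: 2 H each → 4
  1 × O: no H
  Total hydrogens = 10.
Molecular formula: C4H10O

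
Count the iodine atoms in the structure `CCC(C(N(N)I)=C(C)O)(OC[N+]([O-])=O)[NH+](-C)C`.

1

The symbol for iodine appears 1 time in the SMILES.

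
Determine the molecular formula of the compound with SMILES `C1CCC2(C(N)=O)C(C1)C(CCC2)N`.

C11H20N2O

Heavy atoms from the SMILES: 11 C, 2 N, 1 O.
Implicit hydrogens by atom environment:
  7 × C: 2 H each → 14
  2 × C: 1 H each → 2
  2 × C: no H
  2 × N: 2 H each → 4
  1 × O: no H
  Total hydrogens = 20.
Molecular formula: C11H20N2O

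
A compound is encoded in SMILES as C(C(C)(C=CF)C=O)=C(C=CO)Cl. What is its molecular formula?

Heavy atoms from the SMILES: 9 C, 1 Cl, 1 F, 2 O.
Implicit hydrogens by atom environment:
  6 × C: 1 H each → 6
  2 × C: no H
  1 × C: 3 H
  1 × Cl: no H
  1 × F: no H
  1 × O: 1 H
  1 × O: no H
  Total hydrogens = 10.
Molecular formula: C9H10ClFO2

C9H10ClFO2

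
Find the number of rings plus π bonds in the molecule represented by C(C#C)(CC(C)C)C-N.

2

Molecular formula from the SMILES: C8H15N.
DoU = (2C + 2 + N − H − X)/2 = (2·8 + 2 + 1 − 15 − 0)/2 = 4/2 = 2.
(Structurally: 0 ring(s) + 2 π bond(s) = 2.)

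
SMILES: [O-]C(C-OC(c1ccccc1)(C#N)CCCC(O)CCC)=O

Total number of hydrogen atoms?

22

Hydrogens are implicit in SMILES; fill each atom to its normal valence:
  6 × C: 2 H each → 12
  5 × C (aromatic): 1 H each → 5
  3 × C: no H
  2 × O: no H
  1 × C: 3 H
  1 × C: 1 H
  1 × C (aromatic): no H
  1 × N: no H
  1 × O: 1 H
  1 × O (charge -1): no H
  Total hydrogens = 22.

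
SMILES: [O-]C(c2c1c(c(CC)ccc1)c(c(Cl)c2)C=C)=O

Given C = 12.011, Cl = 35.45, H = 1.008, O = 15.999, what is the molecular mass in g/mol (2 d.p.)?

Molecular formula: C15H12ClO2-.
M = 15×12.011 + 1×35.45 + 12×1.008 + 2×15.999 = 259.71 g/mol.

259.71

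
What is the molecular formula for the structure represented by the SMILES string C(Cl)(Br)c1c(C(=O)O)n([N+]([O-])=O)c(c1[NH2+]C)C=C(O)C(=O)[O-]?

C10H9BrClN3O7

Heavy atoms from the SMILES: 1 Br, 10 C, 1 Cl, 3 N, 7 O.
Implicit hydrogens by atom environment:
  4 × C (aromatic): no H
  3 × C: no H
  3 × O: no H
  2 × C: 1 H each → 2
  2 × O: 1 H each → 2
  2 × O (charge -1): no H
  1 × Br: no H
  1 × C: 3 H
  1 × Cl: no H
  1 × N (charge +1): 2 H
  1 × N (aromatic): no H
  1 × N (charge +1): no H
  Total hydrogens = 9.
Molecular formula: C10H9BrClN3O7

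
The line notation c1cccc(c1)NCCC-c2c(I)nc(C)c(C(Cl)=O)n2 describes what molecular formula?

C15H15ClIN3O

Heavy atoms from the SMILES: 15 C, 1 Cl, 1 I, 3 N, 1 O.
Implicit hydrogens by atom environment:
  5 × C (aromatic): 1 H each → 5
  5 × C (aromatic): no H
  3 × C: 2 H each → 6
  2 × N (aromatic): no H
  1 × C: 3 H
  1 × C: no H
  1 × Cl: no H
  1 × I: no H
  1 × N: 1 H
  1 × O: no H
  Total hydrogens = 15.
Molecular formula: C15H15ClIN3O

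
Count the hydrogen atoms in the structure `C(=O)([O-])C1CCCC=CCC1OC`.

15

Hydrogens are implicit in SMILES; fill each atom to its normal valence:
  4 × C: 2 H each → 8
  4 × C: 1 H each → 4
  2 × O: no H
  1 × C: 3 H
  1 × C: no H
  1 × O (charge -1): no H
  Total hydrogens = 15.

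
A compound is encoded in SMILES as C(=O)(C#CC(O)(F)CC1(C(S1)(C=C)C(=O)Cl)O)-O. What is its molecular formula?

Heavy atoms from the SMILES: 10 C, 1 Cl, 1 F, 5 O, 1 S.
Implicit hydrogens by atom environment:
  7 × C: no H
  3 × O: 1 H each → 3
  2 × C: 2 H each → 4
  2 × O: no H
  1 × C: 1 H
  1 × Cl: no H
  1 × F: no H
  1 × S: no H
  Total hydrogens = 8.
Molecular formula: C10H8ClFO5S

C10H8ClFO5S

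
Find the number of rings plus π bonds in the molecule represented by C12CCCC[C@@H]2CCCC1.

2

Molecular formula from the SMILES: C10H18.
DoU = (2C + 2 + N − H − X)/2 = (2·10 + 2 + 0 − 18 − 0)/2 = 4/2 = 2.
(Structurally: 2 ring(s) + 0 π bond(s) = 2.)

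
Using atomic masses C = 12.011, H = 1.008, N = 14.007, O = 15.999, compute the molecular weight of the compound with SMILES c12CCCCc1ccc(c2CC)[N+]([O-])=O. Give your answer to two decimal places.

205.26

Molecular formula: C12H15NO2.
M = 12×12.011 + 15×1.008 + 1×14.007 + 2×15.999 = 205.26 g/mol.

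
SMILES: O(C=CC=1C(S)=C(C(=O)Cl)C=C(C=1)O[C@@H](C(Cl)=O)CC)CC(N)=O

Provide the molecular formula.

Heavy atoms from the SMILES: 15 C, 2 Cl, 1 N, 5 O, 1 S.
Implicit hydrogens by atom environment:
  5 × O: no H
  4 × C (aromatic): no H
  3 × C: 1 H each → 3
  3 × C: no H
  2 × C: 2 H each → 4
  2 × C (aromatic): 1 H each → 2
  2 × Cl: no H
  1 × C: 3 H
  1 × N: 2 H
  1 × S: 1 H
  Total hydrogens = 15.
Molecular formula: C15H15Cl2NO5S

C15H15Cl2NO5S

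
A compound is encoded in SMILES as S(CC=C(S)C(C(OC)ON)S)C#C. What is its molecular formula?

Heavy atoms from the SMILES: 8 C, 1 N, 2 O, 3 S.
Implicit hydrogens by atom environment:
  4 × C: 1 H each → 4
  2 × C: no H
  2 × O: no H
  2 × S: 1 H each → 2
  1 × C: 3 H
  1 × C: 2 H
  1 × N: 2 H
  1 × S: no H
  Total hydrogens = 13.
Molecular formula: C8H13NO2S3

C8H13NO2S3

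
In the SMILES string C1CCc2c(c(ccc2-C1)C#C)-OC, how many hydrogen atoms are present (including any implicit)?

Hydrogens are implicit in SMILES; fill each atom to its normal valence:
  4 × C: 2 H each → 8
  4 × C (aromatic): no H
  2 × C (aromatic): 1 H each → 2
  1 × C: 3 H
  1 × C: 1 H
  1 × C: no H
  1 × O: no H
  Total hydrogens = 14.

14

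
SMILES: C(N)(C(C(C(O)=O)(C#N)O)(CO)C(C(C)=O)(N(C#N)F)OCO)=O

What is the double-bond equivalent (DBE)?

7

Molecular formula from the SMILES: C11H13FN4O8.
DoU = (2C + 2 + N − H − X)/2 = (2·11 + 2 + 4 − 13 − 1)/2 = 14/2 = 7.
(Structurally: 0 ring(s) + 7 π bond(s) = 7.)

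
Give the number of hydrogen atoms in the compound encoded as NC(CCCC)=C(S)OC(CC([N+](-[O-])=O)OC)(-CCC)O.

Hydrogens are implicit in SMILES; fill each atom to its normal valence:
  6 × C: 2 H each → 12
  3 × C: 3 H each → 9
  3 × C: no H
  3 × O: no H
  1 × C: 1 H
  1 × N: 2 H
  1 × N (charge +1): no H
  1 × O: 1 H
  1 × O (charge -1): no H
  1 × S: 1 H
  Total hydrogens = 26.

26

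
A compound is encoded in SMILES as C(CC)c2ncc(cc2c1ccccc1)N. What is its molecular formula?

Heavy atoms from the SMILES: 14 C, 2 N.
Implicit hydrogens by atom environment:
  7 × C (aromatic): 1 H each → 7
  4 × C (aromatic): no H
  2 × C: 2 H each → 4
  1 × C: 3 H
  1 × N: 2 H
  1 × N (aromatic): no H
  Total hydrogens = 16.
Molecular formula: C14H16N2

C14H16N2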